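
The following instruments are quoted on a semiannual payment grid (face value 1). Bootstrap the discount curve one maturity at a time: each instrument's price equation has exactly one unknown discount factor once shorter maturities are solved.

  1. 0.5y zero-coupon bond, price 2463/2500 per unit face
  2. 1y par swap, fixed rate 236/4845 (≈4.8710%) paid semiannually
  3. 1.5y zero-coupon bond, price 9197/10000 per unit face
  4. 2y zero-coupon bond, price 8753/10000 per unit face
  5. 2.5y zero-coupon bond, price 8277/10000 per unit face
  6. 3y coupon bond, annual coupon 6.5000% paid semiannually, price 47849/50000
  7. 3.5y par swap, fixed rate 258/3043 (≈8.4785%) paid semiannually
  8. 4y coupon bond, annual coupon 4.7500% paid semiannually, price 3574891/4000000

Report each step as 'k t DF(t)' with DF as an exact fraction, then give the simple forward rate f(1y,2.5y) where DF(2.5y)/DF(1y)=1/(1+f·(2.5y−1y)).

step 1 [0.5y] zero: DF = P = 2463/2500 ≈ 0.985200
step 2 [1y] swap r/2=118/4845: DF=(1 − 118/4845·(0.985200))/(1+118/4845) = 1191/1250 ≈ 0.952800
step 3 [1.5y] zero: DF = P = 9197/10000 ≈ 0.919700
step 4 [2y] zero: DF = P = 8753/10000 ≈ 0.875300
step 5 [2.5y] zero: DF = P = 8277/10000 ≈ 0.827700
step 6 [3y] bond c/2=13/400: DF=(47849/50000 − 13/400·(0.985200+0.952800+0.919700+0.875300+0.827700))/(1+13/400) = 7833/10000 ≈ 0.783300
step 7 [3.5y] swap r/2=129/3043: DF=(1 − 129/3043·(0.985200+0.952800+0.919700+0.875300+0.827700+0.783300))/(1+129/3043) = 371/500 ≈ 0.742000
step 8 [4y] bond c/2=19/800: DF=(3574891/4000000 − 19/800·(0.985200+0.952800+0.919700+0.875300+0.827700+0.783300+0.742000))/(1+19/800) = 3659/5000 ≈ 0.731800

1 1/2 2463/2500
2 1 1191/1250
3 3/2 9197/10000
4 2 8753/10000
5 5/2 8277/10000
6 3 7833/10000
7 7/2 371/500
8 4 3659/5000
f(1y,2.5y) = ((1191/1250)/(8277/10000) − 1)/(3/2) = 278/2759 ≈ 10.0761%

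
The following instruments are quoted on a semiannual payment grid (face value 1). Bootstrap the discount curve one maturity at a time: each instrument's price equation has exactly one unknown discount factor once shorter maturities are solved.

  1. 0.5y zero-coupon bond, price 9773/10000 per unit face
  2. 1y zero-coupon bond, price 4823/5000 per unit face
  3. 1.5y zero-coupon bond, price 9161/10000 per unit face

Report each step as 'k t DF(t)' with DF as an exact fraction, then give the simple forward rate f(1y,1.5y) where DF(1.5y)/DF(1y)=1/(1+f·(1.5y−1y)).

step 1 [0.5y] zero: DF = P = 9773/10000 ≈ 0.977300
step 2 [1y] zero: DF = P = 4823/5000 ≈ 0.964600
step 3 [1.5y] zero: DF = P = 9161/10000 ≈ 0.916100

1 1/2 9773/10000
2 1 4823/5000
3 3/2 9161/10000
f(1y,1.5y) = ((4823/5000)/(9161/10000) − 1)/(1/2) = 970/9161 ≈ 10.5884%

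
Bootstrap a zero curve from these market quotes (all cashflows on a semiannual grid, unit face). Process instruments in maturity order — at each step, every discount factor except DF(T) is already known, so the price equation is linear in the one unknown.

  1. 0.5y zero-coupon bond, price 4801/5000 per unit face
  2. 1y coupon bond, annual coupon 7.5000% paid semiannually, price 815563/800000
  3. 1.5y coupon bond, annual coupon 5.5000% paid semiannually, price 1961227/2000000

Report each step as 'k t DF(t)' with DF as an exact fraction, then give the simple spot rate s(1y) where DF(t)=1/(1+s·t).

step 1 [0.5y] zero: DF = P = 4801/5000 ≈ 0.960200
step 2 [1y] bond c/2=3/80: DF=(815563/800000 − 3/80·(0.960200))/(1+3/80) = 9479/10000 ≈ 0.947900
step 3 [1.5y] bond c/2=11/400: DF=(1961227/2000000 − 11/400·(0.960200+0.947900))/(1+11/400) = 9033/10000 ≈ 0.903300

1 1/2 4801/5000
2 1 9479/10000
3 3/2 9033/10000
s(1y) = (1/(9479/10000) − 1)/(1) = 521/9479 ≈ 5.4964%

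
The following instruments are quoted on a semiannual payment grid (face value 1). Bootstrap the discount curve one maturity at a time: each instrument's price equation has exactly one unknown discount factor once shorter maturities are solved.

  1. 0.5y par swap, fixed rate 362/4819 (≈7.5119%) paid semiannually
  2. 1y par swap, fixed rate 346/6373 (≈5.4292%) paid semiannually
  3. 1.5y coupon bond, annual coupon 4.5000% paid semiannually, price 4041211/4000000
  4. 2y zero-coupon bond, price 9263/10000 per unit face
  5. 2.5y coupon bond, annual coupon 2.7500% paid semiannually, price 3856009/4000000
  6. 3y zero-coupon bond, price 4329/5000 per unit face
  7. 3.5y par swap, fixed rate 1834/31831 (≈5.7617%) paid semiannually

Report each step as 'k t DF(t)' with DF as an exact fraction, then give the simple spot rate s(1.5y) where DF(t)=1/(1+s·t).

1 1/2 4819/5000
2 1 9481/10000
3 3/2 473/500
4 2 9263/10000
5 5/2 2249/2500
6 3 4329/5000
7 7/2 4083/5000
s(1.5y) = (1/(473/500) − 1)/(3/2) = 18/473 ≈ 3.8055%

step 1 [0.5y] swap r/2=181/4819: DF=(1 − 181/4819·(0))/(1+181/4819) = 4819/5000 ≈ 0.963800
step 2 [1y] swap r/2=173/6373: DF=(1 − 173/6373·(0.963800))/(1+173/6373) = 9481/10000 ≈ 0.948100
step 3 [1.5y] bond c/2=9/400: DF=(4041211/4000000 − 9/400·(0.963800+0.948100))/(1+9/400) = 473/500 ≈ 0.946000
step 4 [2y] zero: DF = P = 9263/10000 ≈ 0.926300
step 5 [2.5y] bond c/2=11/800: DF=(3856009/4000000 − 11/800·(0.963800+0.948100+0.946000+0.926300))/(1+11/800) = 2249/2500 ≈ 0.899600
step 6 [3y] zero: DF = P = 4329/5000 ≈ 0.865800
step 7 [3.5y] swap r/2=917/31831: DF=(1 − 917/31831·(0.963800+0.948100+0.946000+0.926300+0.899600+0.865800))/(1+917/31831) = 4083/5000 ≈ 0.816600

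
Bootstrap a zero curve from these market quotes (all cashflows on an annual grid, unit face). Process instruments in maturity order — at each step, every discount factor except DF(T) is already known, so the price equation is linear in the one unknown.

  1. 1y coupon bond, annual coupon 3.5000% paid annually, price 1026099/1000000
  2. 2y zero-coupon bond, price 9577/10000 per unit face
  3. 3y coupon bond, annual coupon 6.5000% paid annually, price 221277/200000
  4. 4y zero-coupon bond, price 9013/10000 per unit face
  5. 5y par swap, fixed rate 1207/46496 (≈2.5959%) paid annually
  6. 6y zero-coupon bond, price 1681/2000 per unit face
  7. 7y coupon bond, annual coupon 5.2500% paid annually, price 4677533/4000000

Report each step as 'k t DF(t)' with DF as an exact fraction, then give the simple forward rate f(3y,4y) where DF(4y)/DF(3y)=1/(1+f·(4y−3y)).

step 1 [1y] bond c/1=7/200: DF=(1026099/1000000 − 7/200·(0))/(1+7/200) = 4957/5000 ≈ 0.991400
step 2 [2y] zero: DF = P = 9577/10000 ≈ 0.957700
step 3 [3y] bond c/1=13/200: DF=(221277/200000 − 13/200·(0.991400+0.957700))/(1+13/200) = 9199/10000 ≈ 0.919900
step 4 [4y] zero: DF = P = 9013/10000 ≈ 0.901300
step 5 [5y] swap r/1=1207/46496: DF=(1 − 1207/46496·(0.991400+0.957700+0.919900+0.901300))/(1+1207/46496) = 8793/10000 ≈ 0.879300
step 6 [6y] zero: DF = P = 1681/2000 ≈ 0.840500
step 7 [7y] bond c/1=21/400: DF=(4677533/4000000 − 21/400·(0.991400+0.957700+0.919900+0.901300+0.879300+0.840500))/(1+21/400) = 2093/2500 ≈ 0.837200

1 1 4957/5000
2 2 9577/10000
3 3 9199/10000
4 4 9013/10000
5 5 8793/10000
6 6 1681/2000
7 7 2093/2500
f(3y,4y) = ((9199/10000)/(9013/10000) − 1)/(1) = 186/9013 ≈ 2.0637%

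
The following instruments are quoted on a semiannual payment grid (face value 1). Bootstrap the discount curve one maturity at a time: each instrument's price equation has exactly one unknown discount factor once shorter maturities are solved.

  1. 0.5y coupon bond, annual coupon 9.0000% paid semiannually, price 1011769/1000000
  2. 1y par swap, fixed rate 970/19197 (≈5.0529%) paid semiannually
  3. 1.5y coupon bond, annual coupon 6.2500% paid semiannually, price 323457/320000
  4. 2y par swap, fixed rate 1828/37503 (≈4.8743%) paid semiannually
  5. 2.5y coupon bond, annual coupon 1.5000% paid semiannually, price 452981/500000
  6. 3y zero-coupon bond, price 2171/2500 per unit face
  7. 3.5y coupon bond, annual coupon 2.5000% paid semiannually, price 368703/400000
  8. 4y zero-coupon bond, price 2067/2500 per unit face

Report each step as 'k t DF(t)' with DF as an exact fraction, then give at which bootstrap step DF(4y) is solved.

step 1 [0.5y] bond c/2=9/200: DF=(1011769/1000000 − 9/200·(0))/(1+9/200) = 4841/5000 ≈ 0.968200
step 2 [1y] swap r/2=485/19197: DF=(1 − 485/19197·(0.968200))/(1+485/19197) = 1903/2000 ≈ 0.951500
step 3 [1.5y] bond c/2=1/32: DF=(323457/320000 − 1/32·(0.968200+0.951500))/(1+1/32) = 461/500 ≈ 0.922000
step 4 [2y] swap r/2=914/37503: DF=(1 − 914/37503·(0.968200+0.951500+0.922000))/(1+914/37503) = 4543/5000 ≈ 0.908600
step 5 [2.5y] bond c/2=3/400: DF=(452981/500000 − 3/400·(0.968200+0.951500+0.922000+0.908600))/(1+3/400) = 8713/10000 ≈ 0.871300
step 6 [3y] zero: DF = P = 2171/2500 ≈ 0.868400
step 7 [3.5y] bond c/2=1/80: DF=(368703/400000 − 1/80·(0.968200+0.951500+0.922000+0.908600+0.871300+0.868400))/(1+1/80) = 4213/5000 ≈ 0.842600
step 8 [4y] zero: DF = P = 2067/2500 ≈ 0.826800

1 1/2 4841/5000
2 1 1903/2000
3 3/2 461/500
4 2 4543/5000
5 5/2 8713/10000
6 3 2171/2500
7 7/2 4213/5000
8 4 2067/2500
DF(4y) is solved at step 8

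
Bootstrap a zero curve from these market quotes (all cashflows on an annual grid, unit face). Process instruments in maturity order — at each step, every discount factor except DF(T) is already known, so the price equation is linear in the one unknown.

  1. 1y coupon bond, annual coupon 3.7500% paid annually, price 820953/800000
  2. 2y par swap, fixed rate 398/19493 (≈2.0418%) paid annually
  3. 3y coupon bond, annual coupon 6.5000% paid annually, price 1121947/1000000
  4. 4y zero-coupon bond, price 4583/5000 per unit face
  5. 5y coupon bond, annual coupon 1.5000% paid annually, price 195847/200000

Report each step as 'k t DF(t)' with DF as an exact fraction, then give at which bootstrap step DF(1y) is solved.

1 1 9891/10000
2 2 4801/5000
3 3 1869/2000
4 4 4583/5000
5 5 4543/5000
DF(1y) is solved at step 1

step 1 [1y] bond c/1=3/80: DF=(820953/800000 − 3/80·(0))/(1+3/80) = 9891/10000 ≈ 0.989100
step 2 [2y] swap r/1=398/19493: DF=(1 − 398/19493·(0.989100))/(1+398/19493) = 4801/5000 ≈ 0.960200
step 3 [3y] bond c/1=13/200: DF=(1121947/1000000 − 13/200·(0.989100+0.960200))/(1+13/200) = 1869/2000 ≈ 0.934500
step 4 [4y] zero: DF = P = 4583/5000 ≈ 0.916600
step 5 [5y] bond c/1=3/200: DF=(195847/200000 − 3/200·(0.989100+0.960200+0.934500+0.916600))/(1+3/200) = 4543/5000 ≈ 0.908600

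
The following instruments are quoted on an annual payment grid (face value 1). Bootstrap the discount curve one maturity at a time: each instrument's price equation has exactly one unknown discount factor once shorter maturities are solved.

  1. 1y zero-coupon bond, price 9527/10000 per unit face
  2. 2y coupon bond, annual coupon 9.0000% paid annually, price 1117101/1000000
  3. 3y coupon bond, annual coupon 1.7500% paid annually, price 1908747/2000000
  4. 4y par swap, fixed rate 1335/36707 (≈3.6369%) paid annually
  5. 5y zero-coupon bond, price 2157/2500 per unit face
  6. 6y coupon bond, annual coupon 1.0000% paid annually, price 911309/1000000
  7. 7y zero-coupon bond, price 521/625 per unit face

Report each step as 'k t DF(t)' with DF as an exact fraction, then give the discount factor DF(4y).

step 1 [1y] zero: DF = P = 9527/10000 ≈ 0.952700
step 2 [2y] bond c/1=9/100: DF=(1117101/1000000 − 9/100·(0.952700))/(1+9/100) = 4731/5000 ≈ 0.946200
step 3 [3y] bond c/1=7/400: DF=(1908747/2000000 − 7/400·(0.952700+0.946200))/(1+7/400) = 9053/10000 ≈ 0.905300
step 4 [4y] swap r/1=1335/36707: DF=(1 − 1335/36707·(0.952700+0.946200+0.905300))/(1+1335/36707) = 1733/2000 ≈ 0.866500
step 5 [5y] zero: DF = P = 2157/2500 ≈ 0.862800
step 6 [6y] bond c/1=1/100: DF=(911309/1000000 − 1/100·(0.952700+0.946200+0.905300+0.866500+0.862800))/(1+1/100) = 4287/5000 ≈ 0.857400
step 7 [7y] zero: DF = P = 521/625 ≈ 0.833600

1 1 9527/10000
2 2 4731/5000
3 3 9053/10000
4 4 1733/2000
5 5 2157/2500
6 6 4287/5000
7 7 521/625
DF(4y) = 1733/2000 ≈ 0.866500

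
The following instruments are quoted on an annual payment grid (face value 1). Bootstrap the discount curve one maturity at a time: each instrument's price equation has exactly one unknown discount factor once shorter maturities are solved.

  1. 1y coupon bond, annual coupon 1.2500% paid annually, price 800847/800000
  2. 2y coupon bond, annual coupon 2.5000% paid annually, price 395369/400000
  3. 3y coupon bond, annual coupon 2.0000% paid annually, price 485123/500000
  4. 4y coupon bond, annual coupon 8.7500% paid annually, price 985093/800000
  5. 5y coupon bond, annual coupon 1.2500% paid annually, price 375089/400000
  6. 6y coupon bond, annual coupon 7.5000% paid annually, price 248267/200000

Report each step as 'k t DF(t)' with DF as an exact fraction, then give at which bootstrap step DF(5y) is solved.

1 1 9887/10000
2 2 4701/5000
3 3 4567/5000
4 4 2259/2500
5 5 8799/10000
6 6 104/125
DF(5y) is solved at step 5

step 1 [1y] bond c/1=1/80: DF=(800847/800000 − 1/80·(0))/(1+1/80) = 9887/10000 ≈ 0.988700
step 2 [2y] bond c/1=1/40: DF=(395369/400000 − 1/40·(0.988700))/(1+1/40) = 4701/5000 ≈ 0.940200
step 3 [3y] bond c/1=1/50: DF=(485123/500000 − 1/50·(0.988700+0.940200))/(1+1/50) = 4567/5000 ≈ 0.913400
step 4 [4y] bond c/1=7/80: DF=(985093/800000 − 7/80·(0.988700+0.940200+0.913400))/(1+7/80) = 2259/2500 ≈ 0.903600
step 5 [5y] bond c/1=1/80: DF=(375089/400000 − 1/80·(0.988700+0.940200+0.913400+0.903600))/(1+1/80) = 8799/10000 ≈ 0.879900
step 6 [6y] bond c/1=3/40: DF=(248267/200000 − 3/40·(0.988700+0.940200+0.913400+0.903600+0.879900))/(1+3/40) = 104/125 ≈ 0.832000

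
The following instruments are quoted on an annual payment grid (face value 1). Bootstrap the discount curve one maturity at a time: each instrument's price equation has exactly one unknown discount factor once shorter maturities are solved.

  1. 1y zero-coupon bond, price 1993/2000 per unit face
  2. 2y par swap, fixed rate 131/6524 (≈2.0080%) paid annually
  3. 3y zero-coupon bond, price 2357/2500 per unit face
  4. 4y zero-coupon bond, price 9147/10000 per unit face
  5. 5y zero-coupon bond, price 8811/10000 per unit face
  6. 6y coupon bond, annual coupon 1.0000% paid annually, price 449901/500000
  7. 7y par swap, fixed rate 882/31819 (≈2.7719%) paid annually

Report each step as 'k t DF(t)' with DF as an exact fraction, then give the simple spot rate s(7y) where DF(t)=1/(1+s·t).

1 1 1993/2000
2 2 9607/10000
3 3 2357/2500
4 4 9147/10000
5 5 8811/10000
6 6 2111/2500
7 7 2059/2500
s(7y) = (1/(2059/2500) − 1)/(7) = 63/2059 ≈ 3.0597%

step 1 [1y] zero: DF = P = 1993/2000 ≈ 0.996500
step 2 [2y] swap r/1=131/6524: DF=(1 − 131/6524·(0.996500))/(1+131/6524) = 9607/10000 ≈ 0.960700
step 3 [3y] zero: DF = P = 2357/2500 ≈ 0.942800
step 4 [4y] zero: DF = P = 9147/10000 ≈ 0.914700
step 5 [5y] zero: DF = P = 8811/10000 ≈ 0.881100
step 6 [6y] bond c/1=1/100: DF=(449901/500000 − 1/100·(0.996500+0.960700+0.942800+0.914700+0.881100))/(1+1/100) = 2111/2500 ≈ 0.844400
step 7 [7y] swap r/1=882/31819: DF=(1 − 882/31819·(0.996500+0.960700+0.942800+0.914700+0.881100+0.844400))/(1+882/31819) = 2059/2500 ≈ 0.823600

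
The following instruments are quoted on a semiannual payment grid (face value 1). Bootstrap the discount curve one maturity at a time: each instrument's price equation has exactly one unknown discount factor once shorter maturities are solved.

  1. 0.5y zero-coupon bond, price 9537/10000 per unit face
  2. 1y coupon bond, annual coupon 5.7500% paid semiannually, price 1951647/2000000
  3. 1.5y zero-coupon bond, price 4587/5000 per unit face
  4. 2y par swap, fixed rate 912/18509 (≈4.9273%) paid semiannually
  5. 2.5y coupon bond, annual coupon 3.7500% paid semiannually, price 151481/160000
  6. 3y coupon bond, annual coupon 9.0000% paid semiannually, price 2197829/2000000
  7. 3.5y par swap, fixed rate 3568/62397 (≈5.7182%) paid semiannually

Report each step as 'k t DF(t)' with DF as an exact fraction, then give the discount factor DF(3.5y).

step 1 [0.5y] zero: DF = P = 9537/10000 ≈ 0.953700
step 2 [1y] bond c/2=23/800: DF=(1951647/2000000 − 23/800·(0.953700))/(1+23/800) = 9219/10000 ≈ 0.921900
step 3 [1.5y] zero: DF = P = 4587/5000 ≈ 0.917400
step 4 [2y] swap r/2=456/18509: DF=(1 − 456/18509·(0.953700+0.921900+0.917400))/(1+456/18509) = 568/625 ≈ 0.908800
step 5 [2.5y] bond c/2=3/160: DF=(151481/160000 − 3/160·(0.953700+0.921900+0.917400+0.908800))/(1+3/160) = 2153/2500 ≈ 0.861200
step 6 [3y] bond c/2=9/200: DF=(2197829/2000000 − 9/200·(0.953700+0.921900+0.917400+0.908800+0.861200))/(1+9/200) = 8551/10000 ≈ 0.855100
step 7 [3.5y] swap r/2=1784/62397: DF=(1 − 1784/62397·(0.953700+0.921900+0.917400+0.908800+0.861200+0.855100))/(1+1784/62397) = 1027/1250 ≈ 0.821600

1 1/2 9537/10000
2 1 9219/10000
3 3/2 4587/5000
4 2 568/625
5 5/2 2153/2500
6 3 8551/10000
7 7/2 1027/1250
DF(3.5y) = 1027/1250 ≈ 0.821600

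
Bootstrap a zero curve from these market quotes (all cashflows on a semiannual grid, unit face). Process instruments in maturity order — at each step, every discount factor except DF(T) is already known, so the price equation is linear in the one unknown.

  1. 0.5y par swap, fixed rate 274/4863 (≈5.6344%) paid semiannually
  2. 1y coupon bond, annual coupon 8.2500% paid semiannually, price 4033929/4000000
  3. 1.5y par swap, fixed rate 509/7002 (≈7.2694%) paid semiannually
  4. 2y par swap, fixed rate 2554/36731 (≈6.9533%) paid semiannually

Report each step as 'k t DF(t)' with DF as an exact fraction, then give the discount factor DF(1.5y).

step 1 [0.5y] swap r/2=137/4863: DF=(1 − 137/4863·(0))/(1+137/4863) = 4863/5000 ≈ 0.972600
step 2 [1y] bond c/2=33/800: DF=(4033929/4000000 − 33/800·(0.972600))/(1+33/800) = 93/100 ≈ 0.930000
step 3 [1.5y] swap r/2=509/14004: DF=(1 − 509/14004·(0.972600+0.930000))/(1+509/14004) = 4491/5000 ≈ 0.898200
step 4 [2y] swap r/2=1277/36731: DF=(1 − 1277/36731·(0.972600+0.930000+0.898200))/(1+1277/36731) = 8723/10000 ≈ 0.872300

1 1/2 4863/5000
2 1 93/100
3 3/2 4491/5000
4 2 8723/10000
DF(1.5y) = 4491/5000 ≈ 0.898200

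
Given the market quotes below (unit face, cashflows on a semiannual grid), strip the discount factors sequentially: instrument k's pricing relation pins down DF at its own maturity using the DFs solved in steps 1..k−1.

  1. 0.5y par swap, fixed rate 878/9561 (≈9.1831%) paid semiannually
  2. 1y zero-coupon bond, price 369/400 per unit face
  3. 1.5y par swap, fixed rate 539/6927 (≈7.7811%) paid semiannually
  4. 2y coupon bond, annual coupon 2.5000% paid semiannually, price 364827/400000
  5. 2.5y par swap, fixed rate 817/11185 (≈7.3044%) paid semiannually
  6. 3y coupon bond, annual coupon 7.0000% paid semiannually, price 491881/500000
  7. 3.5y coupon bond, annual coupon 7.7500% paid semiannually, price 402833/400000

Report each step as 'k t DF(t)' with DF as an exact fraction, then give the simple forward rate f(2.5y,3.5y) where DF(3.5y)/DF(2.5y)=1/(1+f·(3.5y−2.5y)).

1 1/2 9561/10000
2 1 369/400
3 3/2 4461/5000
4 2 4333/5000
5 5/2 4183/5000
6 3 999/1250
7 7/2 483/625
f(2.5y,3.5y) = ((4183/5000)/(483/625) − 1)/(1) = 319/3864 ≈ 8.2557%

step 1 [0.5y] swap r/2=439/9561: DF=(1 − 439/9561·(0))/(1+439/9561) = 9561/10000 ≈ 0.956100
step 2 [1y] zero: DF = P = 369/400 ≈ 0.922500
step 3 [1.5y] swap r/2=539/13854: DF=(1 − 539/13854·(0.956100+0.922500))/(1+539/13854) = 4461/5000 ≈ 0.892200
step 4 [2y] bond c/2=1/80: DF=(364827/400000 − 1/80·(0.956100+0.922500+0.892200))/(1+1/80) = 4333/5000 ≈ 0.866600
step 5 [2.5y] swap r/2=817/22370: DF=(1 − 817/22370·(0.956100+0.922500+0.892200+0.866600))/(1+817/22370) = 4183/5000 ≈ 0.836600
step 6 [3y] bond c/2=7/200: DF=(491881/500000 − 7/200·(0.956100+0.922500+0.892200+0.866600+0.836600))/(1+7/200) = 999/1250 ≈ 0.799200
step 7 [3.5y] bond c/2=31/800: DF=(402833/400000 − 31/800·(0.956100+0.922500+0.892200+0.866600+0.836600+0.799200))/(1+31/800) = 483/625 ≈ 0.772800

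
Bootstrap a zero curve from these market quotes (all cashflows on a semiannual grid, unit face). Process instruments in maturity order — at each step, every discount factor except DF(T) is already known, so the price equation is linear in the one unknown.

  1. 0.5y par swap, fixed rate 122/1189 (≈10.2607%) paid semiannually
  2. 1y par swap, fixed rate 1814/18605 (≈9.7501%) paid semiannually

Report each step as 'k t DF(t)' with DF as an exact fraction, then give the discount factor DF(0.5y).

1 1/2 1189/1250
2 1 9093/10000
DF(0.5y) = 1189/1250 ≈ 0.951200

step 1 [0.5y] swap r/2=61/1189: DF=(1 − 61/1189·(0))/(1+61/1189) = 1189/1250 ≈ 0.951200
step 2 [1y] swap r/2=907/18605: DF=(1 − 907/18605·(0.951200))/(1+907/18605) = 9093/10000 ≈ 0.909300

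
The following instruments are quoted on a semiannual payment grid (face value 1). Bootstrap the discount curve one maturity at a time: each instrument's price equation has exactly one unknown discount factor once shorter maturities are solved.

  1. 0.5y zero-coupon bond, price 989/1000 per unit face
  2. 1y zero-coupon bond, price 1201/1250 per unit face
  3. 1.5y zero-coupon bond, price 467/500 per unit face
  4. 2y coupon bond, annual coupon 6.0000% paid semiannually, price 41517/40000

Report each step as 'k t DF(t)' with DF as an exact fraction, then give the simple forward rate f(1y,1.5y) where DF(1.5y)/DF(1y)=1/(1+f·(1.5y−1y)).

step 1 [0.5y] zero: DF = P = 989/1000 ≈ 0.989000
step 2 [1y] zero: DF = P = 1201/1250 ≈ 0.960800
step 3 [1.5y] zero: DF = P = 467/500 ≈ 0.934000
step 4 [2y] bond c/2=3/100: DF=(41517/40000 − 3/100·(0.989000+0.960800+0.934000))/(1+3/100) = 9237/10000 ≈ 0.923700

1 1/2 989/1000
2 1 1201/1250
3 3/2 467/500
4 2 9237/10000
f(1y,1.5y) = ((1201/1250)/(467/500) − 1)/(1/2) = 134/2335 ≈ 5.7388%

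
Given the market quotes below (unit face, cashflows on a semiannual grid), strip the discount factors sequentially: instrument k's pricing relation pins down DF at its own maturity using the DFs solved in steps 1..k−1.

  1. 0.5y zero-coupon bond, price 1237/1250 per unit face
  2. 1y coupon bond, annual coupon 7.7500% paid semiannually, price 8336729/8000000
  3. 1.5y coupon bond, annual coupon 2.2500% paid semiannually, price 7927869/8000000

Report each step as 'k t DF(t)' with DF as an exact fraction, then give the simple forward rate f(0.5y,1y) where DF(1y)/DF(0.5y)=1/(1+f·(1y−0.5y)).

1 1/2 1237/1250
2 1 9663/10000
3 3/2 4791/5000
f(0.5y,1y) = ((1237/1250)/(9663/10000) − 1)/(1/2) = 466/9663 ≈ 4.8225%

step 1 [0.5y] zero: DF = P = 1237/1250 ≈ 0.989600
step 2 [1y] bond c/2=31/800: DF=(8336729/8000000 − 31/800·(0.989600))/(1+31/800) = 9663/10000 ≈ 0.966300
step 3 [1.5y] bond c/2=9/800: DF=(7927869/8000000 − 9/800·(0.989600+0.966300))/(1+9/800) = 4791/5000 ≈ 0.958200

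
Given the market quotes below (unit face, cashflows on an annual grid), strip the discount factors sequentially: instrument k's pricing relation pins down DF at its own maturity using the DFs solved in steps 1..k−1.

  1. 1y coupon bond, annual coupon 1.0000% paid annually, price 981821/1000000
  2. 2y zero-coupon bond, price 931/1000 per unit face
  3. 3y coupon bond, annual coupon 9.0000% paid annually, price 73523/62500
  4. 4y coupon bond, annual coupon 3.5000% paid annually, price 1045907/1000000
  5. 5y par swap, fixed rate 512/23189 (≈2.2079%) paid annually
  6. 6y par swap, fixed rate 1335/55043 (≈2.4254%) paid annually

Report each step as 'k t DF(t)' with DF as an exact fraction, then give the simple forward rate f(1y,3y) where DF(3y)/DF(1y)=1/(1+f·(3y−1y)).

step 1 [1y] bond c/1=1/100: DF=(981821/1000000 − 1/100·(0))/(1+1/100) = 9721/10000 ≈ 0.972100
step 2 [2y] zero: DF = P = 931/1000 ≈ 0.931000
step 3 [3y] bond c/1=9/100: DF=(73523/62500 − 9/100·(0.972100+0.931000))/(1+9/100) = 9221/10000 ≈ 0.922100
step 4 [4y] bond c/1=7/200: DF=(1045907/1000000 − 7/200·(0.972100+0.931000+0.922100))/(1+7/200) = 183/200 ≈ 0.915000
step 5 [5y] swap r/1=512/23189: DF=(1 − 512/23189·(0.972100+0.931000+0.922100+0.915000))/(1+512/23189) = 561/625 ≈ 0.897600
step 6 [6y] swap r/1=1335/55043: DF=(1 − 1335/55043·(0.972100+0.931000+0.922100+0.915000+0.897600))/(1+1335/55043) = 1733/2000 ≈ 0.866500

1 1 9721/10000
2 2 931/1000
3 3 9221/10000
4 4 183/200
5 5 561/625
6 6 1733/2000
f(1y,3y) = ((9721/10000)/(9221/10000) − 1)/(2) = 250/9221 ≈ 2.7112%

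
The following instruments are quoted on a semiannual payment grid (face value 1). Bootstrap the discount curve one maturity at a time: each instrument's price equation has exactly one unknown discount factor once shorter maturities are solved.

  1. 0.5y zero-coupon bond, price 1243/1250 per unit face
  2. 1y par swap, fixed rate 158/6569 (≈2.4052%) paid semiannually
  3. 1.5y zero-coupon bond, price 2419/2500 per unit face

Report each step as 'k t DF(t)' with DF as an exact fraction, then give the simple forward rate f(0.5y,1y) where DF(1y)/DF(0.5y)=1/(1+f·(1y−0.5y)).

1 1/2 1243/1250
2 1 9763/10000
3 3/2 2419/2500
f(0.5y,1y) = ((1243/1250)/(9763/10000) − 1)/(1/2) = 362/9763 ≈ 3.7079%

step 1 [0.5y] zero: DF = P = 1243/1250 ≈ 0.994400
step 2 [1y] swap r/2=79/6569: DF=(1 − 79/6569·(0.994400))/(1+79/6569) = 9763/10000 ≈ 0.976300
step 3 [1.5y] zero: DF = P = 2419/2500 ≈ 0.967600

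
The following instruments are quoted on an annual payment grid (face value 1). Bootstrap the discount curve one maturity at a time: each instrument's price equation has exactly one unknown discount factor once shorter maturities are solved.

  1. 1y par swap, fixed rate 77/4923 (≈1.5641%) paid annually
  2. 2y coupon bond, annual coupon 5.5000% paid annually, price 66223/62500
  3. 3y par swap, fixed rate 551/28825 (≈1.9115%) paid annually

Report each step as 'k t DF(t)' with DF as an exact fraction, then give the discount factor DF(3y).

step 1 [1y] swap r/1=77/4923: DF=(1 − 77/4923·(0))/(1+77/4923) = 4923/5000 ≈ 0.984600
step 2 [2y] bond c/1=11/200: DF=(66223/62500 − 11/200·(0.984600))/(1+11/200) = 953/1000 ≈ 0.953000
step 3 [3y] swap r/1=551/28825: DF=(1 − 551/28825·(0.984600+0.953000))/(1+551/28825) = 9449/10000 ≈ 0.944900

1 1 4923/5000
2 2 953/1000
3 3 9449/10000
DF(3y) = 9449/10000 ≈ 0.944900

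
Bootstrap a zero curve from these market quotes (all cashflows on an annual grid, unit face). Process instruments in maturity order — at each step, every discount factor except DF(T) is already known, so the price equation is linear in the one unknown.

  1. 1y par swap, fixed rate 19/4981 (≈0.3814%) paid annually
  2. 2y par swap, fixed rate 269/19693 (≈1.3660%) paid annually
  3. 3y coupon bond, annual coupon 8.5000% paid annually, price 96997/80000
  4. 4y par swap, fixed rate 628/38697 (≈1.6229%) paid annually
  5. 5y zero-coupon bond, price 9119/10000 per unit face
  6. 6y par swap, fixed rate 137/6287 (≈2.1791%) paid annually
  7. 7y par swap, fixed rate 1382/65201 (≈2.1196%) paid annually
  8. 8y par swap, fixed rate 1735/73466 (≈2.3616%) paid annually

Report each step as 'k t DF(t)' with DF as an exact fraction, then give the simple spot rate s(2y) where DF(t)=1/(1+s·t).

1 1 4981/5000
2 2 9731/10000
3 3 602/625
4 4 2343/2500
5 5 9119/10000
6 6 8767/10000
7 7 4309/5000
8 8 1653/2000
s(2y) = (1/(9731/10000) − 1)/(2) = 269/19462 ≈ 1.3822%

step 1 [1y] swap r/1=19/4981: DF=(1 − 19/4981·(0))/(1+19/4981) = 4981/5000 ≈ 0.996200
step 2 [2y] swap r/1=269/19693: DF=(1 − 269/19693·(0.996200))/(1+269/19693) = 9731/10000 ≈ 0.973100
step 3 [3y] bond c/1=17/200: DF=(96997/80000 − 17/200·(0.996200+0.973100))/(1+17/200) = 602/625 ≈ 0.963200
step 4 [4y] swap r/1=628/38697: DF=(1 − 628/38697·(0.996200+0.973100+0.963200))/(1+628/38697) = 2343/2500 ≈ 0.937200
step 5 [5y] zero: DF = P = 9119/10000 ≈ 0.911900
step 6 [6y] swap r/1=137/6287: DF=(1 − 137/6287·(0.996200+0.973100+0.963200+0.937200+0.911900))/(1+137/6287) = 8767/10000 ≈ 0.876700
step 7 [7y] swap r/1=1382/65201: DF=(1 − 1382/65201·(0.996200+0.973100+0.963200+0.937200+0.911900+0.876700))/(1+1382/65201) = 4309/5000 ≈ 0.861800
step 8 [8y] swap r/1=1735/73466: DF=(1 − 1735/73466·(0.996200+0.973100+0.963200+0.937200+0.911900+0.876700+0.861800))/(1+1735/73466) = 1653/2000 ≈ 0.826500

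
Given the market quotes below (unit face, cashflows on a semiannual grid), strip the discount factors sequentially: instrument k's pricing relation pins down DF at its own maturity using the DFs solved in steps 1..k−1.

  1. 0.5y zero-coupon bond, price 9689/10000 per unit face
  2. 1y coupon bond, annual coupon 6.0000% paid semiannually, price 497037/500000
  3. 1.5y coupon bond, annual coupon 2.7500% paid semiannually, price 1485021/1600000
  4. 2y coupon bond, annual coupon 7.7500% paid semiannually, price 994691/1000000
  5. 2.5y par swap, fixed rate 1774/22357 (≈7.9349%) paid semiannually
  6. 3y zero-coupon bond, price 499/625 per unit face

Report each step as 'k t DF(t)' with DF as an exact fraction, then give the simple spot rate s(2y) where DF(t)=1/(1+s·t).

step 1 [0.5y] zero: DF = P = 9689/10000 ≈ 0.968900
step 2 [1y] bond c/2=3/100: DF=(497037/500000 − 3/100·(0.968900))/(1+3/100) = 9369/10000 ≈ 0.936900
step 3 [1.5y] bond c/2=11/800: DF=(1485021/1600000 − 11/800·(0.968900+0.936900))/(1+11/800) = 8897/10000 ≈ 0.889700
step 4 [2y] bond c/2=31/800: DF=(994691/1000000 − 31/800·(0.968900+0.936900+0.889700))/(1+31/800) = 8533/10000 ≈ 0.853300
step 5 [2.5y] swap r/2=887/22357: DF=(1 − 887/22357·(0.968900+0.936900+0.889700+0.853300))/(1+887/22357) = 4113/5000 ≈ 0.822600
step 6 [3y] zero: DF = P = 499/625 ≈ 0.798400

1 1/2 9689/10000
2 1 9369/10000
3 3/2 8897/10000
4 2 8533/10000
5 5/2 4113/5000
6 3 499/625
s(2y) = (1/(8533/10000) − 1)/(2) = 1467/17066 ≈ 8.5960%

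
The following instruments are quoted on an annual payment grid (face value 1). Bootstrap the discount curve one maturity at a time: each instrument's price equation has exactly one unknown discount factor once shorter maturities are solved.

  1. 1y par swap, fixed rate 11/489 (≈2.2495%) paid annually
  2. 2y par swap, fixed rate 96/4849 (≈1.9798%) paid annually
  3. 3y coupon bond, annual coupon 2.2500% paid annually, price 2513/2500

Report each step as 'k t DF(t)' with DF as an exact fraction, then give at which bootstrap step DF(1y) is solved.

step 1 [1y] swap r/1=11/489: DF=(1 − 11/489·(0))/(1+11/489) = 489/500 ≈ 0.978000
step 2 [2y] swap r/1=96/4849: DF=(1 − 96/4849·(0.978000))/(1+96/4849) = 601/625 ≈ 0.961600
step 3 [3y] bond c/1=9/400: DF=(2513/2500 − 9/400·(0.978000+0.961600))/(1+9/400) = 2351/2500 ≈ 0.940400

1 1 489/500
2 2 601/625
3 3 2351/2500
DF(1y) is solved at step 1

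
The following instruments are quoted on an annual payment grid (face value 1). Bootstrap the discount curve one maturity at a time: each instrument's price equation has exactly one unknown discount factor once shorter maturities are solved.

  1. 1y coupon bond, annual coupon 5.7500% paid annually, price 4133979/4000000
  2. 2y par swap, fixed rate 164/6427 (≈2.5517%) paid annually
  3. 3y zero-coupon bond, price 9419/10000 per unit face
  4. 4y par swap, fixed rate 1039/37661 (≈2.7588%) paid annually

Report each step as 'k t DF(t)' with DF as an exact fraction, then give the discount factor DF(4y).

step 1 [1y] bond c/1=23/400: DF=(4133979/4000000 − 23/400·(0))/(1+23/400) = 9773/10000 ≈ 0.977300
step 2 [2y] swap r/1=164/6427: DF=(1 − 164/6427·(0.977300))/(1+164/6427) = 2377/2500 ≈ 0.950800
step 3 [3y] zero: DF = P = 9419/10000 ≈ 0.941900
step 4 [4y] swap r/1=1039/37661: DF=(1 − 1039/37661·(0.977300+0.950800+0.941900))/(1+1039/37661) = 8961/10000 ≈ 0.896100

1 1 9773/10000
2 2 2377/2500
3 3 9419/10000
4 4 8961/10000
DF(4y) = 8961/10000 ≈ 0.896100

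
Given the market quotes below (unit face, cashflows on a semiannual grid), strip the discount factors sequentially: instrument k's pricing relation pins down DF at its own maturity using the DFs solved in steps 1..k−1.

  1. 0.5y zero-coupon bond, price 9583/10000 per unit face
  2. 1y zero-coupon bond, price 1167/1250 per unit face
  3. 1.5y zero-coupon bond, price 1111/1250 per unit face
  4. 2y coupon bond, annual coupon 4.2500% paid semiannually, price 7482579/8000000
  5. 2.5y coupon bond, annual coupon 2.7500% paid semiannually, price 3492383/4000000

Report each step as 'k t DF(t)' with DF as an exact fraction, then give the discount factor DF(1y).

step 1 [0.5y] zero: DF = P = 9583/10000 ≈ 0.958300
step 2 [1y] zero: DF = P = 1167/1250 ≈ 0.933600
step 3 [1.5y] zero: DF = P = 1111/1250 ≈ 0.888800
step 4 [2y] bond c/2=17/800: DF=(7482579/8000000 − 17/800·(0.958300+0.933600+0.888800))/(1+17/800) = 429/500 ≈ 0.858000
step 5 [2.5y] bond c/2=11/800: DF=(3492383/4000000 − 11/800·(0.958300+0.933600+0.888800+0.858000))/(1+11/800) = 8119/10000 ≈ 0.811900

1 1/2 9583/10000
2 1 1167/1250
3 3/2 1111/1250
4 2 429/500
5 5/2 8119/10000
DF(1y) = 1167/1250 ≈ 0.933600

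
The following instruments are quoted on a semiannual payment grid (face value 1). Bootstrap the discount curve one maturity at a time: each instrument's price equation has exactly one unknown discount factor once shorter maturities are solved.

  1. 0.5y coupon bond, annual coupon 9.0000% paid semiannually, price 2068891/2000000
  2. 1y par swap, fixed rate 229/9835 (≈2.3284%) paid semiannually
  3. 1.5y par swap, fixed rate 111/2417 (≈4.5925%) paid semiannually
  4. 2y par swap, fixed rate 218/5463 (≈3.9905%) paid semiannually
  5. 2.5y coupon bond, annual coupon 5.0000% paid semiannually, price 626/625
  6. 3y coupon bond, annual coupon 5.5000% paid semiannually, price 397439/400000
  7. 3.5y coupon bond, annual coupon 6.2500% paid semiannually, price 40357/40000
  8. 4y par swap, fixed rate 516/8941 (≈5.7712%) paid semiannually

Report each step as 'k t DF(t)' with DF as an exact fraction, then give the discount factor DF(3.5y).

1 1/2 9899/10000
2 1 9771/10000
3 3/2 4667/5000
4 2 9237/10000
5 5/2 8839/10000
6 3 841/1000
7 7/2 4051/5000
8 4 496/625
DF(3.5y) = 4051/5000 ≈ 0.810200

step 1 [0.5y] bond c/2=9/200: DF=(2068891/2000000 − 9/200·(0))/(1+9/200) = 9899/10000 ≈ 0.989900
step 2 [1y] swap r/2=229/19670: DF=(1 − 229/19670·(0.989900))/(1+229/19670) = 9771/10000 ≈ 0.977100
step 3 [1.5y] swap r/2=111/4834: DF=(1 − 111/4834·(0.989900+0.977100))/(1+111/4834) = 4667/5000 ≈ 0.933400
step 4 [2y] swap r/2=109/5463: DF=(1 − 109/5463·(0.989900+0.977100+0.933400))/(1+109/5463) = 9237/10000 ≈ 0.923700
step 5 [2.5y] bond c/2=1/40: DF=(626/625 − 1/40·(0.989900+0.977100+0.933400+0.923700))/(1+1/40) = 8839/10000 ≈ 0.883900
step 6 [3y] bond c/2=11/400: DF=(397439/400000 − 11/400·(0.989900+0.977100+0.933400+0.923700+0.883900))/(1+11/400) = 841/1000 ≈ 0.841000
step 7 [3.5y] bond c/2=1/32: DF=(40357/40000 − 1/32·(0.989900+0.977100+0.933400+0.923700+0.883900+0.841000))/(1+1/32) = 4051/5000 ≈ 0.810200
step 8 [4y] swap r/2=258/8941: DF=(1 − 258/8941·(0.989900+0.977100+0.933400+0.923700+0.883900+0.841000+0.810200))/(1+258/8941) = 496/625 ≈ 0.793600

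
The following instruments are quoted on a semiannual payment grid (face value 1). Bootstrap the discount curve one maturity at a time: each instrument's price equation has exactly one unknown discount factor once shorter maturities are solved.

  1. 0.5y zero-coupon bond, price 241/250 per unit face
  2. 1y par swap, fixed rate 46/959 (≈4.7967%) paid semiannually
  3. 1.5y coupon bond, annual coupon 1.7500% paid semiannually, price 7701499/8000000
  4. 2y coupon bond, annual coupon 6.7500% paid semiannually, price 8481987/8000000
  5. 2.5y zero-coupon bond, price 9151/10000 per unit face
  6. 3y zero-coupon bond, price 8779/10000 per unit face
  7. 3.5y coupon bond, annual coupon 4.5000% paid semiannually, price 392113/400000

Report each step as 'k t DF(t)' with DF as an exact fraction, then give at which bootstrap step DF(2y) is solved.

step 1 [0.5y] zero: DF = P = 241/250 ≈ 0.964000
step 2 [1y] swap r/2=23/959: DF=(1 − 23/959·(0.964000))/(1+23/959) = 477/500 ≈ 0.954000
step 3 [1.5y] bond c/2=7/800: DF=(7701499/8000000 − 7/800·(0.964000+0.954000))/(1+7/800) = 9377/10000 ≈ 0.937700
step 4 [2y] bond c/2=27/800: DF=(8481987/8000000 − 27/800·(0.964000+0.954000+0.937700))/(1+27/800) = 2331/2500 ≈ 0.932400
step 5 [2.5y] zero: DF = P = 9151/10000 ≈ 0.915100
step 6 [3y] zero: DF = P = 8779/10000 ≈ 0.877900
step 7 [3.5y] bond c/2=9/400: DF=(392113/400000 − 9/400·(0.964000+0.954000+0.937700+0.932400+0.915100+0.877900))/(1+9/400) = 8359/10000 ≈ 0.835900

1 1/2 241/250
2 1 477/500
3 3/2 9377/10000
4 2 2331/2500
5 5/2 9151/10000
6 3 8779/10000
7 7/2 8359/10000
DF(2y) is solved at step 4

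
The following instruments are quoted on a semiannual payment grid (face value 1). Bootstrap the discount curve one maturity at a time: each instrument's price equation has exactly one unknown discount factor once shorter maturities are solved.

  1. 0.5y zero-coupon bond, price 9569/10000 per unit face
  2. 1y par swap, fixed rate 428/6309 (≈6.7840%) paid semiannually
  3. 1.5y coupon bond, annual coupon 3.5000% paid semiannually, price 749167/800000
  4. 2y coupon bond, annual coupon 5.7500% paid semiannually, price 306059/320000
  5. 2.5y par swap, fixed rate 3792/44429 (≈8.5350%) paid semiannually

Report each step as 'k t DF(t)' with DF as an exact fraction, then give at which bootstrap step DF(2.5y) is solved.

step 1 [0.5y] zero: DF = P = 9569/10000 ≈ 0.956900
step 2 [1y] swap r/2=214/6309: DF=(1 − 214/6309·(0.956900))/(1+214/6309) = 4679/5000 ≈ 0.935800
step 3 [1.5y] bond c/2=7/400: DF=(749167/800000 − 7/400·(0.956900+0.935800))/(1+7/400) = 4439/5000 ≈ 0.887800
step 4 [2y] bond c/2=23/800: DF=(306059/320000 − 23/800·(0.956900+0.935800+0.887800))/(1+23/800) = 213/250 ≈ 0.852000
step 5 [2.5y] swap r/2=1896/44429: DF=(1 − 1896/44429·(0.956900+0.935800+0.887800+0.852000))/(1+1896/44429) = 1013/1250 ≈ 0.810400

1 1/2 9569/10000
2 1 4679/5000
3 3/2 4439/5000
4 2 213/250
5 5/2 1013/1250
DF(2.5y) is solved at step 5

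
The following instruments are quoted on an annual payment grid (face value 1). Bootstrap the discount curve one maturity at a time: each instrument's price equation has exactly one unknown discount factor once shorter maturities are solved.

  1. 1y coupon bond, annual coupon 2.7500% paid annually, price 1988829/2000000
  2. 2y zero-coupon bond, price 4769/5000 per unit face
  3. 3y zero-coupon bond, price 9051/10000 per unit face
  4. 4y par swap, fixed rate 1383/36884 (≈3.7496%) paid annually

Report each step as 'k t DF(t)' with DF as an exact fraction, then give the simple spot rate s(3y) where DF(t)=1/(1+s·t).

step 1 [1y] bond c/1=11/400: DF=(1988829/2000000 − 11/400·(0))/(1+11/400) = 4839/5000 ≈ 0.967800
step 2 [2y] zero: DF = P = 4769/5000 ≈ 0.953800
step 3 [3y] zero: DF = P = 9051/10000 ≈ 0.905100
step 4 [4y] swap r/1=1383/36884: DF=(1 − 1383/36884·(0.967800+0.953800+0.905100))/(1+1383/36884) = 8617/10000 ≈ 0.861700

1 1 4839/5000
2 2 4769/5000
3 3 9051/10000
4 4 8617/10000
s(3y) = (1/(9051/10000) − 1)/(3) = 949/27153 ≈ 3.4950%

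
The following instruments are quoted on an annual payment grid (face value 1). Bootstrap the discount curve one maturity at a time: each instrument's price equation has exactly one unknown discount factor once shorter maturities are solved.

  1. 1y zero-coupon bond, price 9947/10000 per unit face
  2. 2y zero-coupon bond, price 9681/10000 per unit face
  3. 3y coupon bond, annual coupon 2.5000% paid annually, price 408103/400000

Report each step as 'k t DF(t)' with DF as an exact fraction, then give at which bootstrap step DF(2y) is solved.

step 1 [1y] zero: DF = P = 9947/10000 ≈ 0.994700
step 2 [2y] zero: DF = P = 9681/10000 ≈ 0.968100
step 3 [3y] bond c/1=1/40: DF=(408103/400000 − 1/40·(0.994700+0.968100))/(1+1/40) = 379/400 ≈ 0.947500

1 1 9947/10000
2 2 9681/10000
3 3 379/400
DF(2y) is solved at step 2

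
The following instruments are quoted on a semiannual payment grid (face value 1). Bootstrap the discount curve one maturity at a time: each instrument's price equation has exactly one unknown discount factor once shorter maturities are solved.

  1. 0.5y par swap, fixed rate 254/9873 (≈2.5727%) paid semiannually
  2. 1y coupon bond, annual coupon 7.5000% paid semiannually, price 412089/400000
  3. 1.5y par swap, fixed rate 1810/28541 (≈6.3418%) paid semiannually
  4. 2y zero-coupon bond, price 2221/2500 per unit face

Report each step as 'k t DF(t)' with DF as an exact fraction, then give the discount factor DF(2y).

1 1/2 9873/10000
2 1 9573/10000
3 3/2 1819/2000
4 2 2221/2500
DF(2y) = 2221/2500 ≈ 0.888400

step 1 [0.5y] swap r/2=127/9873: DF=(1 − 127/9873·(0))/(1+127/9873) = 9873/10000 ≈ 0.987300
step 2 [1y] bond c/2=3/80: DF=(412089/400000 − 3/80·(0.987300))/(1+3/80) = 9573/10000 ≈ 0.957300
step 3 [1.5y] swap r/2=905/28541: DF=(1 − 905/28541·(0.987300+0.957300))/(1+905/28541) = 1819/2000 ≈ 0.909500
step 4 [2y] zero: DF = P = 2221/2500 ≈ 0.888400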